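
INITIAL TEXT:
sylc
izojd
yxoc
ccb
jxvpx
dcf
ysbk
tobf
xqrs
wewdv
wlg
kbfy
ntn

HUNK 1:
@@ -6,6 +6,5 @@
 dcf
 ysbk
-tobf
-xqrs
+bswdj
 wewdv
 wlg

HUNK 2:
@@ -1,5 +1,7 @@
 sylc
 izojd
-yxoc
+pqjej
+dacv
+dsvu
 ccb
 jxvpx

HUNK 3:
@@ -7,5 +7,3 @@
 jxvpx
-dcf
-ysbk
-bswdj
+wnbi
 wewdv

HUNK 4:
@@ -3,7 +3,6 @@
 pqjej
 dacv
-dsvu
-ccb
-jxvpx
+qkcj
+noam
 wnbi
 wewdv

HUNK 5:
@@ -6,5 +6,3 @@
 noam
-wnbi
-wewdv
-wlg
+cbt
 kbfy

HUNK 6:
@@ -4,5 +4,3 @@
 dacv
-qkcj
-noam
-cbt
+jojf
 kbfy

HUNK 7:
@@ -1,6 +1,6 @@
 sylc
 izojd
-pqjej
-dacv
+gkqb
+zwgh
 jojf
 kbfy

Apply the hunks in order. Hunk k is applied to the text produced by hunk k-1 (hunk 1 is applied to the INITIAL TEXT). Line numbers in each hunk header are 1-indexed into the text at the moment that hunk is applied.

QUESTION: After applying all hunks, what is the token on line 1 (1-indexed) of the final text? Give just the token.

Hunk 1: at line 6 remove [tobf,xqrs] add [bswdj] -> 12 lines: sylc izojd yxoc ccb jxvpx dcf ysbk bswdj wewdv wlg kbfy ntn
Hunk 2: at line 1 remove [yxoc] add [pqjej,dacv,dsvu] -> 14 lines: sylc izojd pqjej dacv dsvu ccb jxvpx dcf ysbk bswdj wewdv wlg kbfy ntn
Hunk 3: at line 7 remove [dcf,ysbk,bswdj] add [wnbi] -> 12 lines: sylc izojd pqjej dacv dsvu ccb jxvpx wnbi wewdv wlg kbfy ntn
Hunk 4: at line 3 remove [dsvu,ccb,jxvpx] add [qkcj,noam] -> 11 lines: sylc izojd pqjej dacv qkcj noam wnbi wewdv wlg kbfy ntn
Hunk 5: at line 6 remove [wnbi,wewdv,wlg] add [cbt] -> 9 lines: sylc izojd pqjej dacv qkcj noam cbt kbfy ntn
Hunk 6: at line 4 remove [qkcj,noam,cbt] add [jojf] -> 7 lines: sylc izojd pqjej dacv jojf kbfy ntn
Hunk 7: at line 1 remove [pqjej,dacv] add [gkqb,zwgh] -> 7 lines: sylc izojd gkqb zwgh jojf kbfy ntn
Final line 1: sylc

Answer: sylc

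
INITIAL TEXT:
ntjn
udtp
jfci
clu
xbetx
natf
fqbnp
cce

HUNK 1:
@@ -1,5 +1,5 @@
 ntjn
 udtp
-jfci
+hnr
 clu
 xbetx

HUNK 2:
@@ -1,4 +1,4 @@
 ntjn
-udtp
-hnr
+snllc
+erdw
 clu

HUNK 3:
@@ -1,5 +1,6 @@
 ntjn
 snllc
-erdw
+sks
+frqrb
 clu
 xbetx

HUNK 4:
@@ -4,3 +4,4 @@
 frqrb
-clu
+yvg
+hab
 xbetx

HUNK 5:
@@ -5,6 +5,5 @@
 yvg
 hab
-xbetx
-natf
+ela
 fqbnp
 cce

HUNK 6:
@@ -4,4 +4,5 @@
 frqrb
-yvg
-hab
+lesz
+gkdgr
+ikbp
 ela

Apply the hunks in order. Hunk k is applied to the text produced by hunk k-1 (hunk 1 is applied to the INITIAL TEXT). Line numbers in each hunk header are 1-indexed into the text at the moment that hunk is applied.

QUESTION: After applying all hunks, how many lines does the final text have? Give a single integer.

Answer: 10

Derivation:
Hunk 1: at line 1 remove [jfci] add [hnr] -> 8 lines: ntjn udtp hnr clu xbetx natf fqbnp cce
Hunk 2: at line 1 remove [udtp,hnr] add [snllc,erdw] -> 8 lines: ntjn snllc erdw clu xbetx natf fqbnp cce
Hunk 3: at line 1 remove [erdw] add [sks,frqrb] -> 9 lines: ntjn snllc sks frqrb clu xbetx natf fqbnp cce
Hunk 4: at line 4 remove [clu] add [yvg,hab] -> 10 lines: ntjn snllc sks frqrb yvg hab xbetx natf fqbnp cce
Hunk 5: at line 5 remove [xbetx,natf] add [ela] -> 9 lines: ntjn snllc sks frqrb yvg hab ela fqbnp cce
Hunk 6: at line 4 remove [yvg,hab] add [lesz,gkdgr,ikbp] -> 10 lines: ntjn snllc sks frqrb lesz gkdgr ikbp ela fqbnp cce
Final line count: 10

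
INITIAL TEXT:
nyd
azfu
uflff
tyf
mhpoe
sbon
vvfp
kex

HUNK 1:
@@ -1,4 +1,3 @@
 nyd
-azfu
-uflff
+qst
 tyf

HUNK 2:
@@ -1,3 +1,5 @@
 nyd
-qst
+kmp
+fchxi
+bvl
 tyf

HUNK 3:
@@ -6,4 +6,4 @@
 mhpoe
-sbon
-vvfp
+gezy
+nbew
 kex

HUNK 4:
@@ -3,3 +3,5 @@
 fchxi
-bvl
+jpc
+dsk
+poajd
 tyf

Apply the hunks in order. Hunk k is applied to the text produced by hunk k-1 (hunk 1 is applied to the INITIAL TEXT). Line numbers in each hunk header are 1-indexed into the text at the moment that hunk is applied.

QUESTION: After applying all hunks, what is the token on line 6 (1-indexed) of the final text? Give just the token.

Answer: poajd

Derivation:
Hunk 1: at line 1 remove [azfu,uflff] add [qst] -> 7 lines: nyd qst tyf mhpoe sbon vvfp kex
Hunk 2: at line 1 remove [qst] add [kmp,fchxi,bvl] -> 9 lines: nyd kmp fchxi bvl tyf mhpoe sbon vvfp kex
Hunk 3: at line 6 remove [sbon,vvfp] add [gezy,nbew] -> 9 lines: nyd kmp fchxi bvl tyf mhpoe gezy nbew kex
Hunk 4: at line 3 remove [bvl] add [jpc,dsk,poajd] -> 11 lines: nyd kmp fchxi jpc dsk poajd tyf mhpoe gezy nbew kex
Final line 6: poajd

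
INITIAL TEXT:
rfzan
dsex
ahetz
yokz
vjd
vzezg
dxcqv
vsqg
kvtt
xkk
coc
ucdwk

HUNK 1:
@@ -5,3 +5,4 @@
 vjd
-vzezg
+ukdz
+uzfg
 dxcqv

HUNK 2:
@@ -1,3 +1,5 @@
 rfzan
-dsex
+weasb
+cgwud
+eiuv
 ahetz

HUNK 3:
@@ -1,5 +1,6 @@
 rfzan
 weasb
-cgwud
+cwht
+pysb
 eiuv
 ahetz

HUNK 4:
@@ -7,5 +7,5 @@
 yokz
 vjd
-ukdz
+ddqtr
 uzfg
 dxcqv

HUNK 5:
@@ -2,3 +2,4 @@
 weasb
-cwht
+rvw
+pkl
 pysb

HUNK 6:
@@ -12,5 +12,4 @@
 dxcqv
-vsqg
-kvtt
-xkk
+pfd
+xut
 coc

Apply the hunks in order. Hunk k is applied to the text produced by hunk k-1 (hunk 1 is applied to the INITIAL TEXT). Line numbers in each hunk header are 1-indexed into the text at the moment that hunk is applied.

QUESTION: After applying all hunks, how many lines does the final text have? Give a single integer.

Answer: 16

Derivation:
Hunk 1: at line 5 remove [vzezg] add [ukdz,uzfg] -> 13 lines: rfzan dsex ahetz yokz vjd ukdz uzfg dxcqv vsqg kvtt xkk coc ucdwk
Hunk 2: at line 1 remove [dsex] add [weasb,cgwud,eiuv] -> 15 lines: rfzan weasb cgwud eiuv ahetz yokz vjd ukdz uzfg dxcqv vsqg kvtt xkk coc ucdwk
Hunk 3: at line 1 remove [cgwud] add [cwht,pysb] -> 16 lines: rfzan weasb cwht pysb eiuv ahetz yokz vjd ukdz uzfg dxcqv vsqg kvtt xkk coc ucdwk
Hunk 4: at line 7 remove [ukdz] add [ddqtr] -> 16 lines: rfzan weasb cwht pysb eiuv ahetz yokz vjd ddqtr uzfg dxcqv vsqg kvtt xkk coc ucdwk
Hunk 5: at line 2 remove [cwht] add [rvw,pkl] -> 17 lines: rfzan weasb rvw pkl pysb eiuv ahetz yokz vjd ddqtr uzfg dxcqv vsqg kvtt xkk coc ucdwk
Hunk 6: at line 12 remove [vsqg,kvtt,xkk] add [pfd,xut] -> 16 lines: rfzan weasb rvw pkl pysb eiuv ahetz yokz vjd ddqtr uzfg dxcqv pfd xut coc ucdwk
Final line count: 16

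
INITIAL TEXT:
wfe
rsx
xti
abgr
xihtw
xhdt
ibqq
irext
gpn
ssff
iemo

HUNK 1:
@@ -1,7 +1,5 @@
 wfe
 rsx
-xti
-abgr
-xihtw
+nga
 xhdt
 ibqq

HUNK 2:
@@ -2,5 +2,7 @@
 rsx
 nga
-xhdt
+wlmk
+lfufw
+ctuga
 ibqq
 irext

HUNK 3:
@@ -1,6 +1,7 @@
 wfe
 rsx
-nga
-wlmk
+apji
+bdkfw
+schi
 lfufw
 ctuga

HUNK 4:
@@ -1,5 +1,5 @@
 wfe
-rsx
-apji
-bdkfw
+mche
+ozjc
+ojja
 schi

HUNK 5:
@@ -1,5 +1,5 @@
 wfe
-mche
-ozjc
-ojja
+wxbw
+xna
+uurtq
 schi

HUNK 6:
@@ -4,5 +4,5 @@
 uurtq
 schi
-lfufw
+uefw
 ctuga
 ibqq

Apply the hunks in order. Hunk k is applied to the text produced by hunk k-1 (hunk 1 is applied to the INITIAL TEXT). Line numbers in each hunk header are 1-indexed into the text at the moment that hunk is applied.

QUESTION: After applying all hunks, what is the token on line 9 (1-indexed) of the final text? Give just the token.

Answer: irext

Derivation:
Hunk 1: at line 1 remove [xti,abgr,xihtw] add [nga] -> 9 lines: wfe rsx nga xhdt ibqq irext gpn ssff iemo
Hunk 2: at line 2 remove [xhdt] add [wlmk,lfufw,ctuga] -> 11 lines: wfe rsx nga wlmk lfufw ctuga ibqq irext gpn ssff iemo
Hunk 3: at line 1 remove [nga,wlmk] add [apji,bdkfw,schi] -> 12 lines: wfe rsx apji bdkfw schi lfufw ctuga ibqq irext gpn ssff iemo
Hunk 4: at line 1 remove [rsx,apji,bdkfw] add [mche,ozjc,ojja] -> 12 lines: wfe mche ozjc ojja schi lfufw ctuga ibqq irext gpn ssff iemo
Hunk 5: at line 1 remove [mche,ozjc,ojja] add [wxbw,xna,uurtq] -> 12 lines: wfe wxbw xna uurtq schi lfufw ctuga ibqq irext gpn ssff iemo
Hunk 6: at line 4 remove [lfufw] add [uefw] -> 12 lines: wfe wxbw xna uurtq schi uefw ctuga ibqq irext gpn ssff iemo
Final line 9: irext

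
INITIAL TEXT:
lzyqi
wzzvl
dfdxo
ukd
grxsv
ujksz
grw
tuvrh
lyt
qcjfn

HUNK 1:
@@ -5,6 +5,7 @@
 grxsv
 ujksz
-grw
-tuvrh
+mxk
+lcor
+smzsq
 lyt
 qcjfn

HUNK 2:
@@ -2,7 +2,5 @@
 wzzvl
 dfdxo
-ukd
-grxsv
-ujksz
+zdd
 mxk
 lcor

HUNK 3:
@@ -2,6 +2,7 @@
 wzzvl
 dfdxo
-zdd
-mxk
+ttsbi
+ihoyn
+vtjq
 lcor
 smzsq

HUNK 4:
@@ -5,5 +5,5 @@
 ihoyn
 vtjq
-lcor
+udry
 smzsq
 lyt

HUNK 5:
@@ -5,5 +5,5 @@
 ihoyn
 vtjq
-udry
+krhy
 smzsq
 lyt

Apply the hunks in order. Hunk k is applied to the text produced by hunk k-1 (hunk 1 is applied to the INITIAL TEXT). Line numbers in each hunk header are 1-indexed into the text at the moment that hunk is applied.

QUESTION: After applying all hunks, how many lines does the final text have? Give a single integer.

Answer: 10

Derivation:
Hunk 1: at line 5 remove [grw,tuvrh] add [mxk,lcor,smzsq] -> 11 lines: lzyqi wzzvl dfdxo ukd grxsv ujksz mxk lcor smzsq lyt qcjfn
Hunk 2: at line 2 remove [ukd,grxsv,ujksz] add [zdd] -> 9 lines: lzyqi wzzvl dfdxo zdd mxk lcor smzsq lyt qcjfn
Hunk 3: at line 2 remove [zdd,mxk] add [ttsbi,ihoyn,vtjq] -> 10 lines: lzyqi wzzvl dfdxo ttsbi ihoyn vtjq lcor smzsq lyt qcjfn
Hunk 4: at line 5 remove [lcor] add [udry] -> 10 lines: lzyqi wzzvl dfdxo ttsbi ihoyn vtjq udry smzsq lyt qcjfn
Hunk 5: at line 5 remove [udry] add [krhy] -> 10 lines: lzyqi wzzvl dfdxo ttsbi ihoyn vtjq krhy smzsq lyt qcjfn
Final line count: 10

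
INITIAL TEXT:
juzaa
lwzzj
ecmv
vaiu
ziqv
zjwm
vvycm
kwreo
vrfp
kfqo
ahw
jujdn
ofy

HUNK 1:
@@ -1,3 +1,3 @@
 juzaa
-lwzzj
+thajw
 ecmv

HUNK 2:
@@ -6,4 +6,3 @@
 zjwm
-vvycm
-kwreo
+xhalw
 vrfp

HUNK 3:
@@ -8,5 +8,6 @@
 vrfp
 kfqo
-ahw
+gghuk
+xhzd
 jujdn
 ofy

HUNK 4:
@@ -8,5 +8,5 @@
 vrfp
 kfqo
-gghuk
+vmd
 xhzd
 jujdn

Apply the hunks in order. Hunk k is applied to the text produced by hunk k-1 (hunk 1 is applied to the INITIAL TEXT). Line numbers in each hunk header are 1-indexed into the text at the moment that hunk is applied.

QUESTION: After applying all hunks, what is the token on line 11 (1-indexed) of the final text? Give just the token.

Hunk 1: at line 1 remove [lwzzj] add [thajw] -> 13 lines: juzaa thajw ecmv vaiu ziqv zjwm vvycm kwreo vrfp kfqo ahw jujdn ofy
Hunk 2: at line 6 remove [vvycm,kwreo] add [xhalw] -> 12 lines: juzaa thajw ecmv vaiu ziqv zjwm xhalw vrfp kfqo ahw jujdn ofy
Hunk 3: at line 8 remove [ahw] add [gghuk,xhzd] -> 13 lines: juzaa thajw ecmv vaiu ziqv zjwm xhalw vrfp kfqo gghuk xhzd jujdn ofy
Hunk 4: at line 8 remove [gghuk] add [vmd] -> 13 lines: juzaa thajw ecmv vaiu ziqv zjwm xhalw vrfp kfqo vmd xhzd jujdn ofy
Final line 11: xhzd

Answer: xhzd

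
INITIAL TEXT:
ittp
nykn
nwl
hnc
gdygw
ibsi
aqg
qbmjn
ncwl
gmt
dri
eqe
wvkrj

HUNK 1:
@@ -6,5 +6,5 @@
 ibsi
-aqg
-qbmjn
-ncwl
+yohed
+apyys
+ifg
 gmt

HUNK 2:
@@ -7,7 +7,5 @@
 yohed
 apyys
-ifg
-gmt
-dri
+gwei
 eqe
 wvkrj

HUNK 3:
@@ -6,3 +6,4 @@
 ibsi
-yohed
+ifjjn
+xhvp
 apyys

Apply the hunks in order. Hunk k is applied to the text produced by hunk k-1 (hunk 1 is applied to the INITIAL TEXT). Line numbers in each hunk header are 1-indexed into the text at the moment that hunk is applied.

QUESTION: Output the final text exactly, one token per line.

Hunk 1: at line 6 remove [aqg,qbmjn,ncwl] add [yohed,apyys,ifg] -> 13 lines: ittp nykn nwl hnc gdygw ibsi yohed apyys ifg gmt dri eqe wvkrj
Hunk 2: at line 7 remove [ifg,gmt,dri] add [gwei] -> 11 lines: ittp nykn nwl hnc gdygw ibsi yohed apyys gwei eqe wvkrj
Hunk 3: at line 6 remove [yohed] add [ifjjn,xhvp] -> 12 lines: ittp nykn nwl hnc gdygw ibsi ifjjn xhvp apyys gwei eqe wvkrj

Answer: ittp
nykn
nwl
hnc
gdygw
ibsi
ifjjn
xhvp
apyys
gwei
eqe
wvkrj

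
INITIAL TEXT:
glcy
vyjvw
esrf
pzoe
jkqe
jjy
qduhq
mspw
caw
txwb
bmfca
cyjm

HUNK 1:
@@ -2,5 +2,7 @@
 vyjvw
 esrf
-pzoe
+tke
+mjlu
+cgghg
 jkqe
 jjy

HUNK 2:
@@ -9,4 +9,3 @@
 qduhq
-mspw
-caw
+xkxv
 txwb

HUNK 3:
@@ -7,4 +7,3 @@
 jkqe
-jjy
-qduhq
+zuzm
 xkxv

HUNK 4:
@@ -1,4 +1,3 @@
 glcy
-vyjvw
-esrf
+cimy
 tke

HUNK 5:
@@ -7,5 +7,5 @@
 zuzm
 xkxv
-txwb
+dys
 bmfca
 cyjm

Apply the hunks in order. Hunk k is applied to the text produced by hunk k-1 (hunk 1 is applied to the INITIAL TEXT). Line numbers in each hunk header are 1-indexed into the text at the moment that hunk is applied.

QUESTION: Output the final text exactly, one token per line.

Hunk 1: at line 2 remove [pzoe] add [tke,mjlu,cgghg] -> 14 lines: glcy vyjvw esrf tke mjlu cgghg jkqe jjy qduhq mspw caw txwb bmfca cyjm
Hunk 2: at line 9 remove [mspw,caw] add [xkxv] -> 13 lines: glcy vyjvw esrf tke mjlu cgghg jkqe jjy qduhq xkxv txwb bmfca cyjm
Hunk 3: at line 7 remove [jjy,qduhq] add [zuzm] -> 12 lines: glcy vyjvw esrf tke mjlu cgghg jkqe zuzm xkxv txwb bmfca cyjm
Hunk 4: at line 1 remove [vyjvw,esrf] add [cimy] -> 11 lines: glcy cimy tke mjlu cgghg jkqe zuzm xkxv txwb bmfca cyjm
Hunk 5: at line 7 remove [txwb] add [dys] -> 11 lines: glcy cimy tke mjlu cgghg jkqe zuzm xkxv dys bmfca cyjm

Answer: glcy
cimy
tke
mjlu
cgghg
jkqe
zuzm
xkxv
dys
bmfca
cyjm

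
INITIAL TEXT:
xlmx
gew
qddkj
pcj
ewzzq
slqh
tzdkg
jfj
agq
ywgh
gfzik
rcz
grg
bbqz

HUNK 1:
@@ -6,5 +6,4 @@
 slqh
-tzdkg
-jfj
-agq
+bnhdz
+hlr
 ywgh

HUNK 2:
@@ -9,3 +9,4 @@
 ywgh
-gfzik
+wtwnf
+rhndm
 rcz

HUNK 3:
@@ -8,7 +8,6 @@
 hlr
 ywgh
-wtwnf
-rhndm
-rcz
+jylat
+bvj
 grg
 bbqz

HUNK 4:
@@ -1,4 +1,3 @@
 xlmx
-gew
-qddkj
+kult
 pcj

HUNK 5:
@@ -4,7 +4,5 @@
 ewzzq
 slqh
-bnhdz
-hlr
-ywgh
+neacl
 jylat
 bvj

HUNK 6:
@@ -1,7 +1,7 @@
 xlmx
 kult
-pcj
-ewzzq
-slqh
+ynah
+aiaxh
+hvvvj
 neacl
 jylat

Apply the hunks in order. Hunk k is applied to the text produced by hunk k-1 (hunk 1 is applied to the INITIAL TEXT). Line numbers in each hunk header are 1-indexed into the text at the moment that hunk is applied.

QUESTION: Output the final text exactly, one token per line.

Hunk 1: at line 6 remove [tzdkg,jfj,agq] add [bnhdz,hlr] -> 13 lines: xlmx gew qddkj pcj ewzzq slqh bnhdz hlr ywgh gfzik rcz grg bbqz
Hunk 2: at line 9 remove [gfzik] add [wtwnf,rhndm] -> 14 lines: xlmx gew qddkj pcj ewzzq slqh bnhdz hlr ywgh wtwnf rhndm rcz grg bbqz
Hunk 3: at line 8 remove [wtwnf,rhndm,rcz] add [jylat,bvj] -> 13 lines: xlmx gew qddkj pcj ewzzq slqh bnhdz hlr ywgh jylat bvj grg bbqz
Hunk 4: at line 1 remove [gew,qddkj] add [kult] -> 12 lines: xlmx kult pcj ewzzq slqh bnhdz hlr ywgh jylat bvj grg bbqz
Hunk 5: at line 4 remove [bnhdz,hlr,ywgh] add [neacl] -> 10 lines: xlmx kult pcj ewzzq slqh neacl jylat bvj grg bbqz
Hunk 6: at line 1 remove [pcj,ewzzq,slqh] add [ynah,aiaxh,hvvvj] -> 10 lines: xlmx kult ynah aiaxh hvvvj neacl jylat bvj grg bbqz

Answer: xlmx
kult
ynah
aiaxh
hvvvj
neacl
jylat
bvj
grg
bbqz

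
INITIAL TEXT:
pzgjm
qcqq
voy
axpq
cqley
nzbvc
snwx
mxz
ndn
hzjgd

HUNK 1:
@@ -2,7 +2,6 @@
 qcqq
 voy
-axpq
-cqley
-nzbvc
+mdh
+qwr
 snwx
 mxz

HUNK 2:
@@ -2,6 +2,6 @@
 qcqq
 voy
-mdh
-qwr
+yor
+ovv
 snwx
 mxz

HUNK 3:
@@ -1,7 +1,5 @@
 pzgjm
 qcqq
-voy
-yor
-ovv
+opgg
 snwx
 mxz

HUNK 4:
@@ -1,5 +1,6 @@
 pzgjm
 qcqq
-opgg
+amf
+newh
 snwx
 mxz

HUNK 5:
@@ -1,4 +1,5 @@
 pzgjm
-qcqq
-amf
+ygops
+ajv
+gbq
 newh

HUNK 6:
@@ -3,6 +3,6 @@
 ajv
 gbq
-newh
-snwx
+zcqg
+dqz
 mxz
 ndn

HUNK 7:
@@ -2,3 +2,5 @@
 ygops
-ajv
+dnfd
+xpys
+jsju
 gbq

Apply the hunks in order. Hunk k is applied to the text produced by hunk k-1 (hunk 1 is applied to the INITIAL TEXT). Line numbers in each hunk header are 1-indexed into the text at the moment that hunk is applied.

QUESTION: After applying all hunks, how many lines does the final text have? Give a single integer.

Hunk 1: at line 2 remove [axpq,cqley,nzbvc] add [mdh,qwr] -> 9 lines: pzgjm qcqq voy mdh qwr snwx mxz ndn hzjgd
Hunk 2: at line 2 remove [mdh,qwr] add [yor,ovv] -> 9 lines: pzgjm qcqq voy yor ovv snwx mxz ndn hzjgd
Hunk 3: at line 1 remove [voy,yor,ovv] add [opgg] -> 7 lines: pzgjm qcqq opgg snwx mxz ndn hzjgd
Hunk 4: at line 1 remove [opgg] add [amf,newh] -> 8 lines: pzgjm qcqq amf newh snwx mxz ndn hzjgd
Hunk 5: at line 1 remove [qcqq,amf] add [ygops,ajv,gbq] -> 9 lines: pzgjm ygops ajv gbq newh snwx mxz ndn hzjgd
Hunk 6: at line 3 remove [newh,snwx] add [zcqg,dqz] -> 9 lines: pzgjm ygops ajv gbq zcqg dqz mxz ndn hzjgd
Hunk 7: at line 2 remove [ajv] add [dnfd,xpys,jsju] -> 11 lines: pzgjm ygops dnfd xpys jsju gbq zcqg dqz mxz ndn hzjgd
Final line count: 11

Answer: 11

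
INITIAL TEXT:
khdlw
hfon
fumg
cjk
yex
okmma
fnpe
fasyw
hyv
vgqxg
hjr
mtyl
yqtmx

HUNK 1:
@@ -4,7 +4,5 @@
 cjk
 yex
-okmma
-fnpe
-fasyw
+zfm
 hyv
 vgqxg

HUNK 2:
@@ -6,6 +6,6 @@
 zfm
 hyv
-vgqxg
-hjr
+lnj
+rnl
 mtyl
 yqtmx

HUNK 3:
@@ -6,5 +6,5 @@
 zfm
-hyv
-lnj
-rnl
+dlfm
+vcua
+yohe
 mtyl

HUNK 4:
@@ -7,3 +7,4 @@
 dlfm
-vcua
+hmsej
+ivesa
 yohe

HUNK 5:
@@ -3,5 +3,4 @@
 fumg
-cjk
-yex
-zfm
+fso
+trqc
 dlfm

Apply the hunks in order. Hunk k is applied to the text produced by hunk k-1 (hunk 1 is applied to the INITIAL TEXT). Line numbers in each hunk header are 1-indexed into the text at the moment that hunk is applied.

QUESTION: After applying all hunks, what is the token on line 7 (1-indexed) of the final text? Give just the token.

Answer: hmsej

Derivation:
Hunk 1: at line 4 remove [okmma,fnpe,fasyw] add [zfm] -> 11 lines: khdlw hfon fumg cjk yex zfm hyv vgqxg hjr mtyl yqtmx
Hunk 2: at line 6 remove [vgqxg,hjr] add [lnj,rnl] -> 11 lines: khdlw hfon fumg cjk yex zfm hyv lnj rnl mtyl yqtmx
Hunk 3: at line 6 remove [hyv,lnj,rnl] add [dlfm,vcua,yohe] -> 11 lines: khdlw hfon fumg cjk yex zfm dlfm vcua yohe mtyl yqtmx
Hunk 4: at line 7 remove [vcua] add [hmsej,ivesa] -> 12 lines: khdlw hfon fumg cjk yex zfm dlfm hmsej ivesa yohe mtyl yqtmx
Hunk 5: at line 3 remove [cjk,yex,zfm] add [fso,trqc] -> 11 lines: khdlw hfon fumg fso trqc dlfm hmsej ivesa yohe mtyl yqtmx
Final line 7: hmsej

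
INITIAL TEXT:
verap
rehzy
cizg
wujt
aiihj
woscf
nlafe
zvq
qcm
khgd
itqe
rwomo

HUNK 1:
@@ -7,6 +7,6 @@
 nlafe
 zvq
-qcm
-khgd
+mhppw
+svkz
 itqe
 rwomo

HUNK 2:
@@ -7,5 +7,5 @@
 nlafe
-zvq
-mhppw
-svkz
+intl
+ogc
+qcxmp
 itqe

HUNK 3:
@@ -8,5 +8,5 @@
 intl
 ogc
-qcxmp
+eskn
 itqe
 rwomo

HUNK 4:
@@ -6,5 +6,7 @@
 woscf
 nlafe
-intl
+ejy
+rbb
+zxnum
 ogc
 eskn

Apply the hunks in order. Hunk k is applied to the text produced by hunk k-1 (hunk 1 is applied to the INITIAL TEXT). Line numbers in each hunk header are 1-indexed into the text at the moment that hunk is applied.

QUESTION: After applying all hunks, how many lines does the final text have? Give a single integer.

Hunk 1: at line 7 remove [qcm,khgd] add [mhppw,svkz] -> 12 lines: verap rehzy cizg wujt aiihj woscf nlafe zvq mhppw svkz itqe rwomo
Hunk 2: at line 7 remove [zvq,mhppw,svkz] add [intl,ogc,qcxmp] -> 12 lines: verap rehzy cizg wujt aiihj woscf nlafe intl ogc qcxmp itqe rwomo
Hunk 3: at line 8 remove [qcxmp] add [eskn] -> 12 lines: verap rehzy cizg wujt aiihj woscf nlafe intl ogc eskn itqe rwomo
Hunk 4: at line 6 remove [intl] add [ejy,rbb,zxnum] -> 14 lines: verap rehzy cizg wujt aiihj woscf nlafe ejy rbb zxnum ogc eskn itqe rwomo
Final line count: 14

Answer: 14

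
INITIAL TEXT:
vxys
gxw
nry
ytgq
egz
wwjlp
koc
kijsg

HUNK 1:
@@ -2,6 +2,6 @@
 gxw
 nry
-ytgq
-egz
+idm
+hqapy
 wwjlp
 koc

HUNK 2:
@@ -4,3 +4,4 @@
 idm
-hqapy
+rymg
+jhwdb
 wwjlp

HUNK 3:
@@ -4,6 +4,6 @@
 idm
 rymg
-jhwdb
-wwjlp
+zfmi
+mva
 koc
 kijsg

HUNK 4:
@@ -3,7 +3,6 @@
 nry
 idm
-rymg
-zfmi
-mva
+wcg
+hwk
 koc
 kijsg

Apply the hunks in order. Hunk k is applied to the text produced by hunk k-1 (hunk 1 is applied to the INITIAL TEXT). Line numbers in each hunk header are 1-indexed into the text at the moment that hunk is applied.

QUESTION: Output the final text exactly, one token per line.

Answer: vxys
gxw
nry
idm
wcg
hwk
koc
kijsg

Derivation:
Hunk 1: at line 2 remove [ytgq,egz] add [idm,hqapy] -> 8 lines: vxys gxw nry idm hqapy wwjlp koc kijsg
Hunk 2: at line 4 remove [hqapy] add [rymg,jhwdb] -> 9 lines: vxys gxw nry idm rymg jhwdb wwjlp koc kijsg
Hunk 3: at line 4 remove [jhwdb,wwjlp] add [zfmi,mva] -> 9 lines: vxys gxw nry idm rymg zfmi mva koc kijsg
Hunk 4: at line 3 remove [rymg,zfmi,mva] add [wcg,hwk] -> 8 lines: vxys gxw nry idm wcg hwk koc kijsg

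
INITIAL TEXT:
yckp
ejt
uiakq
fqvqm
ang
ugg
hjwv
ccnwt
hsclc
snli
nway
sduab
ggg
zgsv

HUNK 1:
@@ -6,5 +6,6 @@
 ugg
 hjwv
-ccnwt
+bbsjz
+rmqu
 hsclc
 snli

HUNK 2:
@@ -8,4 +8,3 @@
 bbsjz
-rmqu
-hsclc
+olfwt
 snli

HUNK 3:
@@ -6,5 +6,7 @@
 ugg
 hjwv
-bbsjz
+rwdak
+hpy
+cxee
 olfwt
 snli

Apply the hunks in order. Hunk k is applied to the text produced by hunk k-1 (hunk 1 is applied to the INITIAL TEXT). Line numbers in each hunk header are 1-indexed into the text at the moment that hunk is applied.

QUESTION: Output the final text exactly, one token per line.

Hunk 1: at line 6 remove [ccnwt] add [bbsjz,rmqu] -> 15 lines: yckp ejt uiakq fqvqm ang ugg hjwv bbsjz rmqu hsclc snli nway sduab ggg zgsv
Hunk 2: at line 8 remove [rmqu,hsclc] add [olfwt] -> 14 lines: yckp ejt uiakq fqvqm ang ugg hjwv bbsjz olfwt snli nway sduab ggg zgsv
Hunk 3: at line 6 remove [bbsjz] add [rwdak,hpy,cxee] -> 16 lines: yckp ejt uiakq fqvqm ang ugg hjwv rwdak hpy cxee olfwt snli nway sduab ggg zgsv

Answer: yckp
ejt
uiakq
fqvqm
ang
ugg
hjwv
rwdak
hpy
cxee
olfwt
snli
nway
sduab
ggg
zgsv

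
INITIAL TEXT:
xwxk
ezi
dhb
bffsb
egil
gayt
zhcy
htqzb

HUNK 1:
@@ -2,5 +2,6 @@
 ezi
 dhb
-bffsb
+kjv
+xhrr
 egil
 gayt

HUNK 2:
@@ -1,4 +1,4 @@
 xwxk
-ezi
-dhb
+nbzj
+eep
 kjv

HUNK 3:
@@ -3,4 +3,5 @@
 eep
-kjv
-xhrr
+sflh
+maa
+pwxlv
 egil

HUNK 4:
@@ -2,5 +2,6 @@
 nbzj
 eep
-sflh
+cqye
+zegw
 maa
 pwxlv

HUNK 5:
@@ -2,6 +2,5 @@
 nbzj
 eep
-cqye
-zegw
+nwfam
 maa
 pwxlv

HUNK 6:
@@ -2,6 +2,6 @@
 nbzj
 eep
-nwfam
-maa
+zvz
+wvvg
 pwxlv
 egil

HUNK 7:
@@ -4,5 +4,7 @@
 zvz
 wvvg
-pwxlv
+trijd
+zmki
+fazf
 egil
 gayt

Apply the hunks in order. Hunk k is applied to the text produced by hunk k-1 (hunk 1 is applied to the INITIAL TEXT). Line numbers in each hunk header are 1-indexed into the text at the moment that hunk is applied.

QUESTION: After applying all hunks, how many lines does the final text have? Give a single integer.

Answer: 12

Derivation:
Hunk 1: at line 2 remove [bffsb] add [kjv,xhrr] -> 9 lines: xwxk ezi dhb kjv xhrr egil gayt zhcy htqzb
Hunk 2: at line 1 remove [ezi,dhb] add [nbzj,eep] -> 9 lines: xwxk nbzj eep kjv xhrr egil gayt zhcy htqzb
Hunk 3: at line 3 remove [kjv,xhrr] add [sflh,maa,pwxlv] -> 10 lines: xwxk nbzj eep sflh maa pwxlv egil gayt zhcy htqzb
Hunk 4: at line 2 remove [sflh] add [cqye,zegw] -> 11 lines: xwxk nbzj eep cqye zegw maa pwxlv egil gayt zhcy htqzb
Hunk 5: at line 2 remove [cqye,zegw] add [nwfam] -> 10 lines: xwxk nbzj eep nwfam maa pwxlv egil gayt zhcy htqzb
Hunk 6: at line 2 remove [nwfam,maa] add [zvz,wvvg] -> 10 lines: xwxk nbzj eep zvz wvvg pwxlv egil gayt zhcy htqzb
Hunk 7: at line 4 remove [pwxlv] add [trijd,zmki,fazf] -> 12 lines: xwxk nbzj eep zvz wvvg trijd zmki fazf egil gayt zhcy htqzb
Final line count: 12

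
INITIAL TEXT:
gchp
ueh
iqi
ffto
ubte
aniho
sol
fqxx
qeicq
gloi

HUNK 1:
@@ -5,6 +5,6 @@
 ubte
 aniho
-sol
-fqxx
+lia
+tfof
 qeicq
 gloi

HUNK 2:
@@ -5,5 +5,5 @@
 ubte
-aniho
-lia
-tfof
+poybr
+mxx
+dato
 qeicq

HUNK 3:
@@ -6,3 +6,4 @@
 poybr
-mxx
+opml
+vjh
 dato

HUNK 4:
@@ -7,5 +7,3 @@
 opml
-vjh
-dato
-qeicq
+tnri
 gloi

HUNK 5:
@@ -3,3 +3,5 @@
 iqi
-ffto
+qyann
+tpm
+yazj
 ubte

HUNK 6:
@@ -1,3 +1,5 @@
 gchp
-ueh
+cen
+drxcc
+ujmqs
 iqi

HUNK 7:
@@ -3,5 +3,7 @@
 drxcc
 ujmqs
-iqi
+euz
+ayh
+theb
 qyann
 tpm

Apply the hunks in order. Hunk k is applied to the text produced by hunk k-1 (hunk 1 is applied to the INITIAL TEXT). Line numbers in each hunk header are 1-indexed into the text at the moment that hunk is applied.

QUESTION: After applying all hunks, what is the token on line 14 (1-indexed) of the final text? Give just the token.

Answer: tnri

Derivation:
Hunk 1: at line 5 remove [sol,fqxx] add [lia,tfof] -> 10 lines: gchp ueh iqi ffto ubte aniho lia tfof qeicq gloi
Hunk 2: at line 5 remove [aniho,lia,tfof] add [poybr,mxx,dato] -> 10 lines: gchp ueh iqi ffto ubte poybr mxx dato qeicq gloi
Hunk 3: at line 6 remove [mxx] add [opml,vjh] -> 11 lines: gchp ueh iqi ffto ubte poybr opml vjh dato qeicq gloi
Hunk 4: at line 7 remove [vjh,dato,qeicq] add [tnri] -> 9 lines: gchp ueh iqi ffto ubte poybr opml tnri gloi
Hunk 5: at line 3 remove [ffto] add [qyann,tpm,yazj] -> 11 lines: gchp ueh iqi qyann tpm yazj ubte poybr opml tnri gloi
Hunk 6: at line 1 remove [ueh] add [cen,drxcc,ujmqs] -> 13 lines: gchp cen drxcc ujmqs iqi qyann tpm yazj ubte poybr opml tnri gloi
Hunk 7: at line 3 remove [iqi] add [euz,ayh,theb] -> 15 lines: gchp cen drxcc ujmqs euz ayh theb qyann tpm yazj ubte poybr opml tnri gloi
Final line 14: tnri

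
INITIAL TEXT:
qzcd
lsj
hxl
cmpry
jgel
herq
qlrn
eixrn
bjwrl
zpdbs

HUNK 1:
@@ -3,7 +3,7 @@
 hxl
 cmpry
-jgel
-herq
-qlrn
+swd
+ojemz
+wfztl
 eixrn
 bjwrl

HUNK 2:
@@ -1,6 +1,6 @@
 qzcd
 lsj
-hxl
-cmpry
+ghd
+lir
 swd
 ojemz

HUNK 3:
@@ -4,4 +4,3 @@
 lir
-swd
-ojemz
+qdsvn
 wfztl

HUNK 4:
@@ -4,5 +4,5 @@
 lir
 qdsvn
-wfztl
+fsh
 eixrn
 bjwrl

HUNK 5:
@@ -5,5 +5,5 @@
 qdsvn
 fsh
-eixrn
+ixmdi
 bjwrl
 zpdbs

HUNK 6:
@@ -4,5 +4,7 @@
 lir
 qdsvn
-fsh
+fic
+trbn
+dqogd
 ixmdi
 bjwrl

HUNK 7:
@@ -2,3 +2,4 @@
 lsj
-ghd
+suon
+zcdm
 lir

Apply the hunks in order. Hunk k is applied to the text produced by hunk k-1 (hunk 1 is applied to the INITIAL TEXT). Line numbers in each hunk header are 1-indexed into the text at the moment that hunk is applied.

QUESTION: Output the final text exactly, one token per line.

Hunk 1: at line 3 remove [jgel,herq,qlrn] add [swd,ojemz,wfztl] -> 10 lines: qzcd lsj hxl cmpry swd ojemz wfztl eixrn bjwrl zpdbs
Hunk 2: at line 1 remove [hxl,cmpry] add [ghd,lir] -> 10 lines: qzcd lsj ghd lir swd ojemz wfztl eixrn bjwrl zpdbs
Hunk 3: at line 4 remove [swd,ojemz] add [qdsvn] -> 9 lines: qzcd lsj ghd lir qdsvn wfztl eixrn bjwrl zpdbs
Hunk 4: at line 4 remove [wfztl] add [fsh] -> 9 lines: qzcd lsj ghd lir qdsvn fsh eixrn bjwrl zpdbs
Hunk 5: at line 5 remove [eixrn] add [ixmdi] -> 9 lines: qzcd lsj ghd lir qdsvn fsh ixmdi bjwrl zpdbs
Hunk 6: at line 4 remove [fsh] add [fic,trbn,dqogd] -> 11 lines: qzcd lsj ghd lir qdsvn fic trbn dqogd ixmdi bjwrl zpdbs
Hunk 7: at line 2 remove [ghd] add [suon,zcdm] -> 12 lines: qzcd lsj suon zcdm lir qdsvn fic trbn dqogd ixmdi bjwrl zpdbs

Answer: qzcd
lsj
suon
zcdm
lir
qdsvn
fic
trbn
dqogd
ixmdi
bjwrl
zpdbs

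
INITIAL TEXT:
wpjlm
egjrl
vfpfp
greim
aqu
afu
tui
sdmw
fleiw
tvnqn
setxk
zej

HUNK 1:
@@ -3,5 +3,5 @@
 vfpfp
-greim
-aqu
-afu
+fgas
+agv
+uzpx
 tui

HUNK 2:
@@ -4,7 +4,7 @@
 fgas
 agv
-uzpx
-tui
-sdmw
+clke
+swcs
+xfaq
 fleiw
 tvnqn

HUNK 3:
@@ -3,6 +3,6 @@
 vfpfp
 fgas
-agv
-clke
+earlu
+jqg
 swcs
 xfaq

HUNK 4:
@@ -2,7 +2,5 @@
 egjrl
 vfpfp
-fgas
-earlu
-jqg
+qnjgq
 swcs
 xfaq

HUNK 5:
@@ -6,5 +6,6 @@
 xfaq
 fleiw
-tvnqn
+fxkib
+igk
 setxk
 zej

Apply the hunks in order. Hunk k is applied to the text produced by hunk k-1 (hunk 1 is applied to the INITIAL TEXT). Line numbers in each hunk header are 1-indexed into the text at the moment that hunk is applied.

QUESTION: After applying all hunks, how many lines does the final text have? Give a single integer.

Answer: 11

Derivation:
Hunk 1: at line 3 remove [greim,aqu,afu] add [fgas,agv,uzpx] -> 12 lines: wpjlm egjrl vfpfp fgas agv uzpx tui sdmw fleiw tvnqn setxk zej
Hunk 2: at line 4 remove [uzpx,tui,sdmw] add [clke,swcs,xfaq] -> 12 lines: wpjlm egjrl vfpfp fgas agv clke swcs xfaq fleiw tvnqn setxk zej
Hunk 3: at line 3 remove [agv,clke] add [earlu,jqg] -> 12 lines: wpjlm egjrl vfpfp fgas earlu jqg swcs xfaq fleiw tvnqn setxk zej
Hunk 4: at line 2 remove [fgas,earlu,jqg] add [qnjgq] -> 10 lines: wpjlm egjrl vfpfp qnjgq swcs xfaq fleiw tvnqn setxk zej
Hunk 5: at line 6 remove [tvnqn] add [fxkib,igk] -> 11 lines: wpjlm egjrl vfpfp qnjgq swcs xfaq fleiw fxkib igk setxk zej
Final line count: 11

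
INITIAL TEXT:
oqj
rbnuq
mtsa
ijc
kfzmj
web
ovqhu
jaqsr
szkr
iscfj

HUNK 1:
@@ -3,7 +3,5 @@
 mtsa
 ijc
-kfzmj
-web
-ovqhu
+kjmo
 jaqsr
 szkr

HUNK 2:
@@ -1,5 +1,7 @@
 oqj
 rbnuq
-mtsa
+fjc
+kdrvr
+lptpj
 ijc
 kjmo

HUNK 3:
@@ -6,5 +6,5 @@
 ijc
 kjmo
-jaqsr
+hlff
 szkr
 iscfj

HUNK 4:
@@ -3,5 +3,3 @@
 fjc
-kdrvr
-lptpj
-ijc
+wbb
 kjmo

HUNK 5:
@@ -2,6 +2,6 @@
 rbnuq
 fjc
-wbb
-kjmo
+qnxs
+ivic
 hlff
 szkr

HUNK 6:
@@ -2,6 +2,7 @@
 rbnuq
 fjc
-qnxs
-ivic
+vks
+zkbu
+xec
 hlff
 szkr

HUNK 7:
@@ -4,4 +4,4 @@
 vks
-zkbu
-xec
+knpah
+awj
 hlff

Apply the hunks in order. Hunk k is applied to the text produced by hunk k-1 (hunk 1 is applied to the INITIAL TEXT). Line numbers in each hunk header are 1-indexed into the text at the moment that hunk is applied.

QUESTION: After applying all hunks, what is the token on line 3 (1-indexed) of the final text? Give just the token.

Hunk 1: at line 3 remove [kfzmj,web,ovqhu] add [kjmo] -> 8 lines: oqj rbnuq mtsa ijc kjmo jaqsr szkr iscfj
Hunk 2: at line 1 remove [mtsa] add [fjc,kdrvr,lptpj] -> 10 lines: oqj rbnuq fjc kdrvr lptpj ijc kjmo jaqsr szkr iscfj
Hunk 3: at line 6 remove [jaqsr] add [hlff] -> 10 lines: oqj rbnuq fjc kdrvr lptpj ijc kjmo hlff szkr iscfj
Hunk 4: at line 3 remove [kdrvr,lptpj,ijc] add [wbb] -> 8 lines: oqj rbnuq fjc wbb kjmo hlff szkr iscfj
Hunk 5: at line 2 remove [wbb,kjmo] add [qnxs,ivic] -> 8 lines: oqj rbnuq fjc qnxs ivic hlff szkr iscfj
Hunk 6: at line 2 remove [qnxs,ivic] add [vks,zkbu,xec] -> 9 lines: oqj rbnuq fjc vks zkbu xec hlff szkr iscfj
Hunk 7: at line 4 remove [zkbu,xec] add [knpah,awj] -> 9 lines: oqj rbnuq fjc vks knpah awj hlff szkr iscfj
Final line 3: fjc

Answer: fjc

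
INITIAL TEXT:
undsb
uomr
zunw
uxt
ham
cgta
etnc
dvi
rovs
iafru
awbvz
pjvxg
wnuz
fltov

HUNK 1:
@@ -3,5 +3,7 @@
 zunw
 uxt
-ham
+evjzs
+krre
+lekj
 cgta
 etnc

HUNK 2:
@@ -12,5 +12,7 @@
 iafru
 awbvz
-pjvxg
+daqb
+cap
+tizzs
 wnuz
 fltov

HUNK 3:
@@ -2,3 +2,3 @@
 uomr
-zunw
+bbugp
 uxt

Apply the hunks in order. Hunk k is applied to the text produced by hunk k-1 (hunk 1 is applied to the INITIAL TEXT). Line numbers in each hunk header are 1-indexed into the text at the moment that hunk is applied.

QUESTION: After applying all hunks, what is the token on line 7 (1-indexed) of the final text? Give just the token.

Hunk 1: at line 3 remove [ham] add [evjzs,krre,lekj] -> 16 lines: undsb uomr zunw uxt evjzs krre lekj cgta etnc dvi rovs iafru awbvz pjvxg wnuz fltov
Hunk 2: at line 12 remove [pjvxg] add [daqb,cap,tizzs] -> 18 lines: undsb uomr zunw uxt evjzs krre lekj cgta etnc dvi rovs iafru awbvz daqb cap tizzs wnuz fltov
Hunk 3: at line 2 remove [zunw] add [bbugp] -> 18 lines: undsb uomr bbugp uxt evjzs krre lekj cgta etnc dvi rovs iafru awbvz daqb cap tizzs wnuz fltov
Final line 7: lekj

Answer: lekj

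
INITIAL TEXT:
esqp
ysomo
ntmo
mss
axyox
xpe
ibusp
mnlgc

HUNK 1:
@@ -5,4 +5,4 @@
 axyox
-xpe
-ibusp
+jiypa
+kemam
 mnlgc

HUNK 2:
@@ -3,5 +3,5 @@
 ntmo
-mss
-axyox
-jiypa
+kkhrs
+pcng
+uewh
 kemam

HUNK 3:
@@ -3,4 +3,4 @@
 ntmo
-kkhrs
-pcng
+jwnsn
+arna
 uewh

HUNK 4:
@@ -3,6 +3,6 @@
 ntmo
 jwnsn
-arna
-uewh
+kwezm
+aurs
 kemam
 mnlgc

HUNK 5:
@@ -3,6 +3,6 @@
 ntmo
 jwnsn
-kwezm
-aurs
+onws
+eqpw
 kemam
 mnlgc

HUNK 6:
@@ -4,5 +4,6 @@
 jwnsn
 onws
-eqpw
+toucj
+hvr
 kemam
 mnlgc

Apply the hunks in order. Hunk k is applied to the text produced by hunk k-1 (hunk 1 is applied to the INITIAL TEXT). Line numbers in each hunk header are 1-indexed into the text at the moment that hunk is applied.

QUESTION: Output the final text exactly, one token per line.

Answer: esqp
ysomo
ntmo
jwnsn
onws
toucj
hvr
kemam
mnlgc

Derivation:
Hunk 1: at line 5 remove [xpe,ibusp] add [jiypa,kemam] -> 8 lines: esqp ysomo ntmo mss axyox jiypa kemam mnlgc
Hunk 2: at line 3 remove [mss,axyox,jiypa] add [kkhrs,pcng,uewh] -> 8 lines: esqp ysomo ntmo kkhrs pcng uewh kemam mnlgc
Hunk 3: at line 3 remove [kkhrs,pcng] add [jwnsn,arna] -> 8 lines: esqp ysomo ntmo jwnsn arna uewh kemam mnlgc
Hunk 4: at line 3 remove [arna,uewh] add [kwezm,aurs] -> 8 lines: esqp ysomo ntmo jwnsn kwezm aurs kemam mnlgc
Hunk 5: at line 3 remove [kwezm,aurs] add [onws,eqpw] -> 8 lines: esqp ysomo ntmo jwnsn onws eqpw kemam mnlgc
Hunk 6: at line 4 remove [eqpw] add [toucj,hvr] -> 9 lines: esqp ysomo ntmo jwnsn onws toucj hvr kemam mnlgc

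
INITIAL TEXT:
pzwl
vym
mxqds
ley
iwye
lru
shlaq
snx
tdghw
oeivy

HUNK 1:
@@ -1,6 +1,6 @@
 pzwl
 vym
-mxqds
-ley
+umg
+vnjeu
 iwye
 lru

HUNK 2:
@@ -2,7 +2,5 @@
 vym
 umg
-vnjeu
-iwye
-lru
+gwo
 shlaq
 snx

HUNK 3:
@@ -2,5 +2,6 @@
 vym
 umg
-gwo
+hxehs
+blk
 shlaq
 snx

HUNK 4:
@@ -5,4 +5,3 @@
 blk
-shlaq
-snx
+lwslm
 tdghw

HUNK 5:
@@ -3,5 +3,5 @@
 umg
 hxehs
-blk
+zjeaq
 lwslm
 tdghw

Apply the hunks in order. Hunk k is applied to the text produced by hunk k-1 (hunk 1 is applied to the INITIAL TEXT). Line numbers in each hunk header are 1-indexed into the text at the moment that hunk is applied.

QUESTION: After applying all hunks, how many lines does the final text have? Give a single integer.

Hunk 1: at line 1 remove [mxqds,ley] add [umg,vnjeu] -> 10 lines: pzwl vym umg vnjeu iwye lru shlaq snx tdghw oeivy
Hunk 2: at line 2 remove [vnjeu,iwye,lru] add [gwo] -> 8 lines: pzwl vym umg gwo shlaq snx tdghw oeivy
Hunk 3: at line 2 remove [gwo] add [hxehs,blk] -> 9 lines: pzwl vym umg hxehs blk shlaq snx tdghw oeivy
Hunk 4: at line 5 remove [shlaq,snx] add [lwslm] -> 8 lines: pzwl vym umg hxehs blk lwslm tdghw oeivy
Hunk 5: at line 3 remove [blk] add [zjeaq] -> 8 lines: pzwl vym umg hxehs zjeaq lwslm tdghw oeivy
Final line count: 8

Answer: 8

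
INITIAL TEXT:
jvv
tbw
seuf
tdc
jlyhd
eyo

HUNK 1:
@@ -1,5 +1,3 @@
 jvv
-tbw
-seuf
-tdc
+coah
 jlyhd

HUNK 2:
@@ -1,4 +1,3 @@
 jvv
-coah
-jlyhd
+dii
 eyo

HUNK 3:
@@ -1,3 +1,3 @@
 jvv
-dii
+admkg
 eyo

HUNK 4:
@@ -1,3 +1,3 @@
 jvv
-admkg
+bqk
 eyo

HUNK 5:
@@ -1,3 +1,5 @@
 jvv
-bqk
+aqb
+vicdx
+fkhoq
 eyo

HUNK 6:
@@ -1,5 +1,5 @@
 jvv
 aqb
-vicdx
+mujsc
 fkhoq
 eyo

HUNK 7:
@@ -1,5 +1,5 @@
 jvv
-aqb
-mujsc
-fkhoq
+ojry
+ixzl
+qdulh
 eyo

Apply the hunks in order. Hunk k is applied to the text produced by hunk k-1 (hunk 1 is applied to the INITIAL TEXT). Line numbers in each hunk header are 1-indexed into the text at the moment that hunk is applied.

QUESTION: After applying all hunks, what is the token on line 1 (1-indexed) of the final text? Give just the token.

Hunk 1: at line 1 remove [tbw,seuf,tdc] add [coah] -> 4 lines: jvv coah jlyhd eyo
Hunk 2: at line 1 remove [coah,jlyhd] add [dii] -> 3 lines: jvv dii eyo
Hunk 3: at line 1 remove [dii] add [admkg] -> 3 lines: jvv admkg eyo
Hunk 4: at line 1 remove [admkg] add [bqk] -> 3 lines: jvv bqk eyo
Hunk 5: at line 1 remove [bqk] add [aqb,vicdx,fkhoq] -> 5 lines: jvv aqb vicdx fkhoq eyo
Hunk 6: at line 1 remove [vicdx] add [mujsc] -> 5 lines: jvv aqb mujsc fkhoq eyo
Hunk 7: at line 1 remove [aqb,mujsc,fkhoq] add [ojry,ixzl,qdulh] -> 5 lines: jvv ojry ixzl qdulh eyo
Final line 1: jvv

Answer: jvv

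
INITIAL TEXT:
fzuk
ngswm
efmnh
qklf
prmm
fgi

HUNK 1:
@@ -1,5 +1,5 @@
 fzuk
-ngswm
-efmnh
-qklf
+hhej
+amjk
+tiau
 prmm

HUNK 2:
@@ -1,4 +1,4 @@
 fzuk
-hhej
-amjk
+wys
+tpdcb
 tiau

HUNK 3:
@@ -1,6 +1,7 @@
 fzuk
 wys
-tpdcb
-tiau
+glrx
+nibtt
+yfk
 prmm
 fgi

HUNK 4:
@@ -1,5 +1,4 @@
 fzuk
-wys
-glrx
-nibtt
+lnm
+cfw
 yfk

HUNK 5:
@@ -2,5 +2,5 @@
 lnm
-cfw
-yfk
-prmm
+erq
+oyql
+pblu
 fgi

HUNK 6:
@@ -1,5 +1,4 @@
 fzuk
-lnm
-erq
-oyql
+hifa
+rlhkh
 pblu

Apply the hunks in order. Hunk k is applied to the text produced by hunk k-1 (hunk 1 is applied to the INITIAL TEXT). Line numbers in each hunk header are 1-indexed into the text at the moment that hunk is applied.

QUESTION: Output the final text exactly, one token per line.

Hunk 1: at line 1 remove [ngswm,efmnh,qklf] add [hhej,amjk,tiau] -> 6 lines: fzuk hhej amjk tiau prmm fgi
Hunk 2: at line 1 remove [hhej,amjk] add [wys,tpdcb] -> 6 lines: fzuk wys tpdcb tiau prmm fgi
Hunk 3: at line 1 remove [tpdcb,tiau] add [glrx,nibtt,yfk] -> 7 lines: fzuk wys glrx nibtt yfk prmm fgi
Hunk 4: at line 1 remove [wys,glrx,nibtt] add [lnm,cfw] -> 6 lines: fzuk lnm cfw yfk prmm fgi
Hunk 5: at line 2 remove [cfw,yfk,prmm] add [erq,oyql,pblu] -> 6 lines: fzuk lnm erq oyql pblu fgi
Hunk 6: at line 1 remove [lnm,erq,oyql] add [hifa,rlhkh] -> 5 lines: fzuk hifa rlhkh pblu fgi

Answer: fzuk
hifa
rlhkh
pblu
fgi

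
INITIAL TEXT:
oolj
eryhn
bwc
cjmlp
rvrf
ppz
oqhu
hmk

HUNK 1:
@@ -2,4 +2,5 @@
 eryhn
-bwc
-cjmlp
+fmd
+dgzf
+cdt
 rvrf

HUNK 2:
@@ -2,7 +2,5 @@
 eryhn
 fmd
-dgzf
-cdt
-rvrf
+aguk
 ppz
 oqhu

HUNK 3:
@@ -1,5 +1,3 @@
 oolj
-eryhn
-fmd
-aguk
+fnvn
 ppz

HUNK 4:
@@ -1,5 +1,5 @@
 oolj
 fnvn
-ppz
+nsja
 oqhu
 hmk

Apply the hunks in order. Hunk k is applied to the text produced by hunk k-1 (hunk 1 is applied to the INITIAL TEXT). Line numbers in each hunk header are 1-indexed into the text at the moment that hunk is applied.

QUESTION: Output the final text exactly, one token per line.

Answer: oolj
fnvn
nsja
oqhu
hmk

Derivation:
Hunk 1: at line 2 remove [bwc,cjmlp] add [fmd,dgzf,cdt] -> 9 lines: oolj eryhn fmd dgzf cdt rvrf ppz oqhu hmk
Hunk 2: at line 2 remove [dgzf,cdt,rvrf] add [aguk] -> 7 lines: oolj eryhn fmd aguk ppz oqhu hmk
Hunk 3: at line 1 remove [eryhn,fmd,aguk] add [fnvn] -> 5 lines: oolj fnvn ppz oqhu hmk
Hunk 4: at line 1 remove [ppz] add [nsja] -> 5 lines: oolj fnvn nsja oqhu hmk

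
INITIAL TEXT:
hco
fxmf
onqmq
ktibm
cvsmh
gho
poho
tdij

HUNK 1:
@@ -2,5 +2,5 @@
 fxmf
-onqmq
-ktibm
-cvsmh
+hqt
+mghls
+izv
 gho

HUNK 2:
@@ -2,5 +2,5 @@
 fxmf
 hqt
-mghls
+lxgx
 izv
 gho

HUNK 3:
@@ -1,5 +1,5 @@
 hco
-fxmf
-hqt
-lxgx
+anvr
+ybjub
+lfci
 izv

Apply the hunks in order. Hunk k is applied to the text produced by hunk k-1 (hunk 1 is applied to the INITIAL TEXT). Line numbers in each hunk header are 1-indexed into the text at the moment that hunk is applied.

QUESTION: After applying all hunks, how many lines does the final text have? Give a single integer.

Hunk 1: at line 2 remove [onqmq,ktibm,cvsmh] add [hqt,mghls,izv] -> 8 lines: hco fxmf hqt mghls izv gho poho tdij
Hunk 2: at line 2 remove [mghls] add [lxgx] -> 8 lines: hco fxmf hqt lxgx izv gho poho tdij
Hunk 3: at line 1 remove [fxmf,hqt,lxgx] add [anvr,ybjub,lfci] -> 8 lines: hco anvr ybjub lfci izv gho poho tdij
Final line count: 8

Answer: 8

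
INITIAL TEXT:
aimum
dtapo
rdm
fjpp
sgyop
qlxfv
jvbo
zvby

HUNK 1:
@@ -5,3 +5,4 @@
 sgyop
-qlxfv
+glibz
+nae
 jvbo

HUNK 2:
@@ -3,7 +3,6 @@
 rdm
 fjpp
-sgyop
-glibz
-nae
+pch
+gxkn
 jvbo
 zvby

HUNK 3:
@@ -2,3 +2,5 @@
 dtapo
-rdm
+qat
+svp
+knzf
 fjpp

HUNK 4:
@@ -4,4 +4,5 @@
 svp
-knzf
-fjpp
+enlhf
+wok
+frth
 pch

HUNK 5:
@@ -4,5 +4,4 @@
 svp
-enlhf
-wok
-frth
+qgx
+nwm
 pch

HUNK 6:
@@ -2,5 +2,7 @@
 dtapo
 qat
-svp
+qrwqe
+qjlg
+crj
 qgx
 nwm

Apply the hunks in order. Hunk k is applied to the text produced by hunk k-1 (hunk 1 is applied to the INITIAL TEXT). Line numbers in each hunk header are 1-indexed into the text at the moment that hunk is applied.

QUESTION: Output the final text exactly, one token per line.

Hunk 1: at line 5 remove [qlxfv] add [glibz,nae] -> 9 lines: aimum dtapo rdm fjpp sgyop glibz nae jvbo zvby
Hunk 2: at line 3 remove [sgyop,glibz,nae] add [pch,gxkn] -> 8 lines: aimum dtapo rdm fjpp pch gxkn jvbo zvby
Hunk 3: at line 2 remove [rdm] add [qat,svp,knzf] -> 10 lines: aimum dtapo qat svp knzf fjpp pch gxkn jvbo zvby
Hunk 4: at line 4 remove [knzf,fjpp] add [enlhf,wok,frth] -> 11 lines: aimum dtapo qat svp enlhf wok frth pch gxkn jvbo zvby
Hunk 5: at line 4 remove [enlhf,wok,frth] add [qgx,nwm] -> 10 lines: aimum dtapo qat svp qgx nwm pch gxkn jvbo zvby
Hunk 6: at line 2 remove [svp] add [qrwqe,qjlg,crj] -> 12 lines: aimum dtapo qat qrwqe qjlg crj qgx nwm pch gxkn jvbo zvby

Answer: aimum
dtapo
qat
qrwqe
qjlg
crj
qgx
nwm
pch
gxkn
jvbo
zvby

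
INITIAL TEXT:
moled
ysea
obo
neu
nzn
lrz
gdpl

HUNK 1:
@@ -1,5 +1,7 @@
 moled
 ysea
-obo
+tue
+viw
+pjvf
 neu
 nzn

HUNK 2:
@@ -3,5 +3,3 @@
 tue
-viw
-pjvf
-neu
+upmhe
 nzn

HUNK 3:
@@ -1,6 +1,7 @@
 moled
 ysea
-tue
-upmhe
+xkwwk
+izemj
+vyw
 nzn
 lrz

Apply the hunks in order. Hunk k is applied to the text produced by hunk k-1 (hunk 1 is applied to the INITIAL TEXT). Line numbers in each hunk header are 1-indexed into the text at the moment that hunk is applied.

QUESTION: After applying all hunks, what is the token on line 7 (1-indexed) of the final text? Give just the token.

Hunk 1: at line 1 remove [obo] add [tue,viw,pjvf] -> 9 lines: moled ysea tue viw pjvf neu nzn lrz gdpl
Hunk 2: at line 3 remove [viw,pjvf,neu] add [upmhe] -> 7 lines: moled ysea tue upmhe nzn lrz gdpl
Hunk 3: at line 1 remove [tue,upmhe] add [xkwwk,izemj,vyw] -> 8 lines: moled ysea xkwwk izemj vyw nzn lrz gdpl
Final line 7: lrz

Answer: lrz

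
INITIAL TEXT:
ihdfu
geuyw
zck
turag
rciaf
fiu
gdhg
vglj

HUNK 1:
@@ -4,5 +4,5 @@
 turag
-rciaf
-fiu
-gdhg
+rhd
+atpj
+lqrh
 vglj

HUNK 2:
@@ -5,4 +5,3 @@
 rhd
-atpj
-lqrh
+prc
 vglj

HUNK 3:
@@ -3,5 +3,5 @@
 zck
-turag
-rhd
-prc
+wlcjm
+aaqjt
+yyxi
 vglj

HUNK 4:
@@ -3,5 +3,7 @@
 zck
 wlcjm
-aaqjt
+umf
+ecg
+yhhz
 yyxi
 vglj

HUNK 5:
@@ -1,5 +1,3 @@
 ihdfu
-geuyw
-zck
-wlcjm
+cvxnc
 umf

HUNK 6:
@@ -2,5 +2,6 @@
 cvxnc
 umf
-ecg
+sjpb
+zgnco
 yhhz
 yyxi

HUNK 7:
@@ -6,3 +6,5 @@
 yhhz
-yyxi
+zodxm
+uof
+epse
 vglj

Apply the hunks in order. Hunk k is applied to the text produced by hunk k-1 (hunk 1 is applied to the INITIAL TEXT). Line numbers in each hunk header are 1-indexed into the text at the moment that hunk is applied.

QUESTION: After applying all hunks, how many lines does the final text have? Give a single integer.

Hunk 1: at line 4 remove [rciaf,fiu,gdhg] add [rhd,atpj,lqrh] -> 8 lines: ihdfu geuyw zck turag rhd atpj lqrh vglj
Hunk 2: at line 5 remove [atpj,lqrh] add [prc] -> 7 lines: ihdfu geuyw zck turag rhd prc vglj
Hunk 3: at line 3 remove [turag,rhd,prc] add [wlcjm,aaqjt,yyxi] -> 7 lines: ihdfu geuyw zck wlcjm aaqjt yyxi vglj
Hunk 4: at line 3 remove [aaqjt] add [umf,ecg,yhhz] -> 9 lines: ihdfu geuyw zck wlcjm umf ecg yhhz yyxi vglj
Hunk 5: at line 1 remove [geuyw,zck,wlcjm] add [cvxnc] -> 7 lines: ihdfu cvxnc umf ecg yhhz yyxi vglj
Hunk 6: at line 2 remove [ecg] add [sjpb,zgnco] -> 8 lines: ihdfu cvxnc umf sjpb zgnco yhhz yyxi vglj
Hunk 7: at line 6 remove [yyxi] add [zodxm,uof,epse] -> 10 lines: ihdfu cvxnc umf sjpb zgnco yhhz zodxm uof epse vglj
Final line count: 10

Answer: 10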